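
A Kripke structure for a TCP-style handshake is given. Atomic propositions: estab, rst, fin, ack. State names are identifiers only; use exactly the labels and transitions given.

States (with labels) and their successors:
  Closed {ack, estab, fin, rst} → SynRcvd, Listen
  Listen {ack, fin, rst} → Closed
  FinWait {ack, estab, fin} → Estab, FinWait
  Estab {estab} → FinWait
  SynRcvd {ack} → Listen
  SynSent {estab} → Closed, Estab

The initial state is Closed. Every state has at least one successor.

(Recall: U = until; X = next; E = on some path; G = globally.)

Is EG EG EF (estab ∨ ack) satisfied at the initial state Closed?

Yes

States satisfying EG EF (estab ∨ ack): {Closed, Listen, FinWait, Estab, SynRcvd, SynSent}.
States satisfying EG EG EF (estab ∨ ack): {Closed, Listen, FinWait, Estab, SynRcvd, SynSent}.
Closed ∈ Sat(EG EG EF (estab ∨ ack)).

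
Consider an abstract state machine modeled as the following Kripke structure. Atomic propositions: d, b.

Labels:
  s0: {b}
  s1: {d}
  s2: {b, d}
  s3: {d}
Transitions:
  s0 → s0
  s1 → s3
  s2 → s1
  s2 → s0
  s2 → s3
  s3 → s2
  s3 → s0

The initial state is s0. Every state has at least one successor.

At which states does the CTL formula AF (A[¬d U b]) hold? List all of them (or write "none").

{s0, s1, s2, s3}

States satisfying A[¬d U b]: {s0, s2}.
States satisfying AF (A[¬d U b]): {s0, s1, s2, s3}.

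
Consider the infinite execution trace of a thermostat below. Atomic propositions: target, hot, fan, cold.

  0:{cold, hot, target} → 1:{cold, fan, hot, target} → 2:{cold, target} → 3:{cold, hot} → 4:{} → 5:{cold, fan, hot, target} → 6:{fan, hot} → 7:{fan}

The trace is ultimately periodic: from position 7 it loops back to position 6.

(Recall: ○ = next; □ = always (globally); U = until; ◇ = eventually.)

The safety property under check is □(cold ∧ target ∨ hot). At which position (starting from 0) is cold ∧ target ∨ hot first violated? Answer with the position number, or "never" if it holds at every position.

Check cold ∧ target ∨ hot at each position in order: 0 ✓, 1 ✓, 2 ✓, 3 ✓.
At position 4 the labels are {}, so cold ∧ target ∨ hot is false there. This is the first violation.

4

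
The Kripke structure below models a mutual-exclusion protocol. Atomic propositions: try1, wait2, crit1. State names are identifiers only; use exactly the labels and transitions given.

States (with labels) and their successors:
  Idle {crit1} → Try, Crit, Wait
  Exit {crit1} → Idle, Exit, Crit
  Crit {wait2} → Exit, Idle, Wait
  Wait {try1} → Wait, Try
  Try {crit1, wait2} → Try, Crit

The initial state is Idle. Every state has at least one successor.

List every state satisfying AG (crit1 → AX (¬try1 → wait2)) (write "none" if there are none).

States satisfying crit1 → AX (¬try1 → wait2): {Idle, Crit, Wait, Try}.
States satisfying AG (crit1 → AX (¬try1 → wait2)): ∅.

none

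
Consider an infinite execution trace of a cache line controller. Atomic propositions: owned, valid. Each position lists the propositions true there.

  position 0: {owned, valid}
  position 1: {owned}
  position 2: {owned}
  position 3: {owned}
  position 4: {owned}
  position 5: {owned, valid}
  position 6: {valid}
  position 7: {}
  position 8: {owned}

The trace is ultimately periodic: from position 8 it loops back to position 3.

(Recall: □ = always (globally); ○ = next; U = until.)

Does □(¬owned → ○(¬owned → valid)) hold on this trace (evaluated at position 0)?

¬owned → ○(¬owned → valid) must hold at every position from 0 onward. It fails at position 6, so □(¬owned → ○(¬owned → valid)) is false.
Positions where ¬owned holds: 6, 7.
Check ○(¬owned → valid) at each: 6→fails, 7→ok.

Violated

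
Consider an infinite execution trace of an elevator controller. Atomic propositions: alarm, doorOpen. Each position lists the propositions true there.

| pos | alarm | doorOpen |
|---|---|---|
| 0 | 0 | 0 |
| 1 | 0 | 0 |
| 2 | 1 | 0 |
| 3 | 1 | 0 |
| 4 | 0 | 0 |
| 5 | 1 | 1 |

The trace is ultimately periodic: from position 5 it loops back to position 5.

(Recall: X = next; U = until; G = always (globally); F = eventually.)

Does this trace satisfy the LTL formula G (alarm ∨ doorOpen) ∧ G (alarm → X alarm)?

alarm ∨ doorOpen must hold at every position from 0 onward. It fails at position 0, so G (alarm ∨ doorOpen) is false.
alarm → X alarm must hold at every position from 0 onward. It fails at position 3, so G (alarm → X alarm) is false.
Positions where alarm holds: 2, 3, 5.
Check X alarm at each: 2→ok, 3→fails, 5→ok.
At position 0: G (alarm ∨ doorOpen) is false; G (alarm → X alarm) is false; so G (alarm ∨ doorOpen) ∧ G (alarm → X alarm) is false.

No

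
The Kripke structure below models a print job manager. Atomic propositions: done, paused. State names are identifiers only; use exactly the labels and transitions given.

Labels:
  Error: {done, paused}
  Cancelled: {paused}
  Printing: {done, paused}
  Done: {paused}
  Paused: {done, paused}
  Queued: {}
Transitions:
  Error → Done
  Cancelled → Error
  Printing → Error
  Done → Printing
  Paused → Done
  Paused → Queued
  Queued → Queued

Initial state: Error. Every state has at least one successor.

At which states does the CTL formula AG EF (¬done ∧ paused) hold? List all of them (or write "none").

{Error, Cancelled, Printing, Done}

States satisfying EF (¬done ∧ paused): {Error, Cancelled, Printing, Done, Paused}.
States satisfying AG EF (¬done ∧ paused): {Error, Cancelled, Printing, Done}.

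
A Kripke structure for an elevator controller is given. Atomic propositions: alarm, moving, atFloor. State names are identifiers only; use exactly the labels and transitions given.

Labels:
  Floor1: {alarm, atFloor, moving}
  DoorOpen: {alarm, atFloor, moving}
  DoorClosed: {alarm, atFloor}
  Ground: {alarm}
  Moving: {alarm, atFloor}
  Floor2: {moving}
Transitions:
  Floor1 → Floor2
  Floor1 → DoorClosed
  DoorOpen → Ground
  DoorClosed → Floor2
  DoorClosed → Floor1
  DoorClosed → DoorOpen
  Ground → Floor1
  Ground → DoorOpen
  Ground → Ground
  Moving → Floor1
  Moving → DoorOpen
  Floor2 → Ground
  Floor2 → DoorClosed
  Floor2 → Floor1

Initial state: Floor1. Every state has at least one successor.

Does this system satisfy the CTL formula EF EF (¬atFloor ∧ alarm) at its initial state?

Holds

States satisfying EF (¬atFloor ∧ alarm): {Floor1, DoorOpen, DoorClosed, Ground, Moving, Floor2}.
States satisfying EF EF (¬atFloor ∧ alarm): {Floor1, DoorOpen, DoorClosed, Ground, Moving, Floor2}.
Some path from Floor1 reaches a state where EF (¬atFloor ∧ alarm) holds.
Floor1 ∈ Sat(EF EF (¬atFloor ∧ alarm)).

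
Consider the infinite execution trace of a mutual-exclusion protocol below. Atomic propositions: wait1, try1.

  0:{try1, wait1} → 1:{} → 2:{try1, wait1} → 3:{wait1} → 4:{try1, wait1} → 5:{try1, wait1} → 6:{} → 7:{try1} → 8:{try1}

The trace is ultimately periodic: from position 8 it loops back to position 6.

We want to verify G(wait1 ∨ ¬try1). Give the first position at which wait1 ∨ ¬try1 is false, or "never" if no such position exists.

Check wait1 ∨ ¬try1 at each position in order: 0 ✓, 1 ✓, 2 ✓, 3 ✓, 4 ✓, 5 ✓, 6 ✓.
At position 7 the labels are {try1}, so wait1 ∨ ¬try1 is false there. This is the first violation.

7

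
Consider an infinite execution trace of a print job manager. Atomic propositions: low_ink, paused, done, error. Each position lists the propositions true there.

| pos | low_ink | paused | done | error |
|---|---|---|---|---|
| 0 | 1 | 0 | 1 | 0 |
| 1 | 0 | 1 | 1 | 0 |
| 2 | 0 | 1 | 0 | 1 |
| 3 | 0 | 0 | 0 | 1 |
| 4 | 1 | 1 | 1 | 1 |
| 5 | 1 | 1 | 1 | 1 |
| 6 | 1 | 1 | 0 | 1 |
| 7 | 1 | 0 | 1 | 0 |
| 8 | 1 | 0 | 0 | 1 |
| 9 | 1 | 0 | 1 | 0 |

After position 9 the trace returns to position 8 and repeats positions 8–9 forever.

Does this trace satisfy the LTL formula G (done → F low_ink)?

done → F low_ink holds at every position 0..9, and those are all positions ever visited, so G (done → F low_ink) holds.
Positions where done holds: 0, 1, 4, 5, 7, 9.
Check F low_ink at each: 0→ok, 1→ok, 4→ok, 5→ok, 7→ok, 9→ok.

Yes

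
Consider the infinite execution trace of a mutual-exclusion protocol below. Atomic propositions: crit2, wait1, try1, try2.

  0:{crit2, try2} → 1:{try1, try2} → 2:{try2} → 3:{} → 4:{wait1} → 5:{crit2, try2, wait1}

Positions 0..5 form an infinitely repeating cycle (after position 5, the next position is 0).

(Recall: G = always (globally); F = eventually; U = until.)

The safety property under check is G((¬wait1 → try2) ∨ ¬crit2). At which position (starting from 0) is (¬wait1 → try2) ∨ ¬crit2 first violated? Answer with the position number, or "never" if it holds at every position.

(¬wait1 → try2) ∨ ¬crit2 holds at every position 0..5, and those are all the positions the trace ever visits, so the invariant G((¬wait1 → try2) ∨ ¬crit2) is never violated.

never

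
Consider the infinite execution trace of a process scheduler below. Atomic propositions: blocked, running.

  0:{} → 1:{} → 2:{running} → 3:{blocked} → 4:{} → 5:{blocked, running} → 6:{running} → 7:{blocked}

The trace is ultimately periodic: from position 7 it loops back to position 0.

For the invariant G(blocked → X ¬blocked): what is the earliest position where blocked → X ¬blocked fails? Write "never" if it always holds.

blocked → X ¬blocked holds at every position 0..7, and those are all the positions the trace ever visits, so the invariant G(blocked → X ¬blocked) is never violated.

never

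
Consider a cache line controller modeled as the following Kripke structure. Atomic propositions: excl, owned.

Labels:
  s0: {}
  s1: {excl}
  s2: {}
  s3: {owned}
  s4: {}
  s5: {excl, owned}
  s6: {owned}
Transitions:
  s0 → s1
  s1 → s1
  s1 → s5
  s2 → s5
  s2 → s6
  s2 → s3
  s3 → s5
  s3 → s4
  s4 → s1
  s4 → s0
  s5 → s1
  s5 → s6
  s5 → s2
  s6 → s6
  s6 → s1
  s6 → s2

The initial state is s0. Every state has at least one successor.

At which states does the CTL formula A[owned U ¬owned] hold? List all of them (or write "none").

{s0, s1, s2, s4}

States satisfying owned: {s3, s5, s6}.
States satisfying ¬owned: {s0, s1, s2, s4}.
States satisfying A[owned U ¬owned]: {s0, s1, s2, s4}.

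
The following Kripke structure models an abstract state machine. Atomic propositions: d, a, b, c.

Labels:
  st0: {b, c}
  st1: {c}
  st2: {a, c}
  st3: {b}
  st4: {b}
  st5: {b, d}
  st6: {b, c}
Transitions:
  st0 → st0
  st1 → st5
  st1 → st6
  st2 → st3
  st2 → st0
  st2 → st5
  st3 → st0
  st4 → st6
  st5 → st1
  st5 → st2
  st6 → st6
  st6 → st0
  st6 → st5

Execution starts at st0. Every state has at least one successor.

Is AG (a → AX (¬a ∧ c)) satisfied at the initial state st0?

States satisfying a → AX (¬a ∧ c): {st0, st1, st3, st4, st5, st6}.
States satisfying AG (a → AX (¬a ∧ c)): {st0, st3}.
Every state reachable from st0 satisfies a → AX (¬a ∧ c).
st0 ∈ Sat(AG (a → AX (¬a ∧ c))).

Yes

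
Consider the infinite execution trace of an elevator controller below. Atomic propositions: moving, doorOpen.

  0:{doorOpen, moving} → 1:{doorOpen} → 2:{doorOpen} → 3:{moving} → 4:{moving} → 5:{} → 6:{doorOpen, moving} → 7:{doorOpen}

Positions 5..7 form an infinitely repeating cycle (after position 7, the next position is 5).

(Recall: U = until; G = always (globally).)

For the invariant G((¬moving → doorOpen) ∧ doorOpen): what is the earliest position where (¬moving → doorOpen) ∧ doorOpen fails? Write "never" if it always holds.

Check (¬moving → doorOpen) ∧ doorOpen at each position in order: 0 ✓, 1 ✓, 2 ✓.
At position 3 the labels are {moving}, so (¬moving → doorOpen) ∧ doorOpen is false there. This is the first violation.

3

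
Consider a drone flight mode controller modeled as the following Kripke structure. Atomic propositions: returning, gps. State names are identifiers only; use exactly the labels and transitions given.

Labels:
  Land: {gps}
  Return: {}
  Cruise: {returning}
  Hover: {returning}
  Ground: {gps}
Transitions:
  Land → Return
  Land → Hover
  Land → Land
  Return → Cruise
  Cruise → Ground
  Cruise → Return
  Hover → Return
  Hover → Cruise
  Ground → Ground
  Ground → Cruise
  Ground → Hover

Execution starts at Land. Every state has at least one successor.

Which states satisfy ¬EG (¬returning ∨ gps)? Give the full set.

States satisfying ¬returning ∨ gps: {Land, Return, Ground}.
States satisfying EG (¬returning ∨ gps): {Land, Ground}.
States satisfying ¬EG (¬returning ∨ gps): {Return, Cruise, Hover}.

{Return, Cruise, Hover}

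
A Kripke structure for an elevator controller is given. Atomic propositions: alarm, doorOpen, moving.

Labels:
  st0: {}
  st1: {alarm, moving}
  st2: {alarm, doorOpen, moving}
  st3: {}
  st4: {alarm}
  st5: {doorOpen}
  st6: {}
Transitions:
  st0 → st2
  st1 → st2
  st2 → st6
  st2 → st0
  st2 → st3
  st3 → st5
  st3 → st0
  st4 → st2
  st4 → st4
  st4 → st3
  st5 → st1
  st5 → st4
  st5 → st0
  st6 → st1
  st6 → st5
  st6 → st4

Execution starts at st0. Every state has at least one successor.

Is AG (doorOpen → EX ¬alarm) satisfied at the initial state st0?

Satisfied

States satisfying doorOpen → EX ¬alarm: {st0, st1, st2, st3, st4, st5, st6}.
States satisfying AG (doorOpen → EX ¬alarm): {st0, st1, st2, st3, st4, st5, st6}.
Every state reachable from st0 satisfies doorOpen → EX ¬alarm.
st0 ∈ Sat(AG (doorOpen → EX ¬alarm)).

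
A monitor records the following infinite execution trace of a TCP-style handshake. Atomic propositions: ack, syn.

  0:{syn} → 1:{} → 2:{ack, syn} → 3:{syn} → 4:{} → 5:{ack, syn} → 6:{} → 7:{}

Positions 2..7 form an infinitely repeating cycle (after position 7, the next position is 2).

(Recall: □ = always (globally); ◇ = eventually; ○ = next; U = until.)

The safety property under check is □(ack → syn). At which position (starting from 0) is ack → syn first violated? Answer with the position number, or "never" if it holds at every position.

ack → syn holds at every position 0..7, and those are all the positions the trace ever visits, so the invariant □(ack → syn) is never violated.

never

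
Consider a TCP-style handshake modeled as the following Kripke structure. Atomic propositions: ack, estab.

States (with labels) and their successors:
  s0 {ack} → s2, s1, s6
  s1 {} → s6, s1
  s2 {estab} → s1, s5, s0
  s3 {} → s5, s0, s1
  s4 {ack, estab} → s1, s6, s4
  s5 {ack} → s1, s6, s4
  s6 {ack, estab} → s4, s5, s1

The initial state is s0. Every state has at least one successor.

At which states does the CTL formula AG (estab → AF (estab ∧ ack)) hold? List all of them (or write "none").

States satisfying estab → AF (estab ∧ ack): {s0, s1, s3, s4, s5, s6}.
States satisfying AG (estab → AF (estab ∧ ack)): {s1, s4, s5, s6}.

{s1, s4, s5, s6}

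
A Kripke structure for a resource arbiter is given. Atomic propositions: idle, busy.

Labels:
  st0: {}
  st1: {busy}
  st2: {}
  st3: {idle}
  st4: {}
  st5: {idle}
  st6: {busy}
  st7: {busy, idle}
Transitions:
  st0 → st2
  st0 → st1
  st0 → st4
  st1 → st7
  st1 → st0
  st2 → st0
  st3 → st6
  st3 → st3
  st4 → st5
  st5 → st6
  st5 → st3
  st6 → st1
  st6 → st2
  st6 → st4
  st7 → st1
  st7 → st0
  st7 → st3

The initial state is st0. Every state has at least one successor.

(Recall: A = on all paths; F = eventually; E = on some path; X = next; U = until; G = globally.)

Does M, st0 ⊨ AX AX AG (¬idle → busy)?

States satisfying AX AG (¬idle → busy): ∅.
States satisfying AX AX AG (¬idle → busy): ∅.
st0 ∉ Sat(AX AX AG (¬idle → busy)).

Violated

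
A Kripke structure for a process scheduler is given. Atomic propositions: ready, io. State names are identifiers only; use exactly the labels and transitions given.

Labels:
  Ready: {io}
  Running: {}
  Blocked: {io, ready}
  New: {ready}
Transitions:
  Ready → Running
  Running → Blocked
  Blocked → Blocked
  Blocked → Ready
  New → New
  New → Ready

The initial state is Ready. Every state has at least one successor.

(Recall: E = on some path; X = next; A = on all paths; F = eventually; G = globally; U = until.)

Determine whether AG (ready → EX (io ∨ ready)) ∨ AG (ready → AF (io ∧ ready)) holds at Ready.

States satisfying ready → EX (io ∨ ready): {Ready, Running, Blocked, New}.
States satisfying AG (ready → EX (io ∨ ready)): {Ready, Running, Blocked, New}.
States satisfying ready → AF (io ∧ ready): {Ready, Running, Blocked}.
States satisfying AG (ready → AF (io ∧ ready)): {Ready, Running, Blocked}.
States satisfying AG (ready → EX (io ∨ ready)) ∨ AG (ready → AF (io ∧ ready)): {Ready, Running, Blocked, New}.
Ready ∈ Sat(AG (ready → EX (io ∨ ready)) ∨ AG (ready → AF (io ∧ ready))).

Holds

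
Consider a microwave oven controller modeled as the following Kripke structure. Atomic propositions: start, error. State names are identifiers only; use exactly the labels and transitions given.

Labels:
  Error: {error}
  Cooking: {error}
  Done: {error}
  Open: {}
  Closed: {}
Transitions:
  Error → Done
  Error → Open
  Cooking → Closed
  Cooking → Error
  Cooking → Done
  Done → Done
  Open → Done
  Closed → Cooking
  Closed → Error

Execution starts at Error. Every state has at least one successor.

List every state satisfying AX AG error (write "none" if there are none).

States satisfying AG error: {Done}.
States satisfying AX AG error: {Done, Open}.

{Done, Open}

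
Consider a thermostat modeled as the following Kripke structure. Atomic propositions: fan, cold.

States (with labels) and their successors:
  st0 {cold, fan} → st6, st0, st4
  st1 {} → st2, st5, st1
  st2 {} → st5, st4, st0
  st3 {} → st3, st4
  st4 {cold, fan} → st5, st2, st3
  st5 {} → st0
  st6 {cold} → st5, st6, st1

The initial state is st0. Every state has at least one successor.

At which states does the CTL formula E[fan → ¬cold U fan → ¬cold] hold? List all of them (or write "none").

States satisfying fan → ¬cold: {st1, st2, st3, st5, st6}.
States satisfying E[fan → ¬cold U fan → ¬cold]: {st1, st2, st3, st5, st6}.

{st1, st2, st3, st5, st6}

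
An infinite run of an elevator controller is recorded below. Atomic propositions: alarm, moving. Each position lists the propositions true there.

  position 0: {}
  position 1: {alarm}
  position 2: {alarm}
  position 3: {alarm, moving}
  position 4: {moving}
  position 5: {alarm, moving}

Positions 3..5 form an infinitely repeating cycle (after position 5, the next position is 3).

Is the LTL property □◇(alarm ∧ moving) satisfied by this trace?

◇(alarm ∧ moving) holds at every position 0..5, and those are all positions ever visited, so □◇(alarm ∧ moving) holds.

Satisfied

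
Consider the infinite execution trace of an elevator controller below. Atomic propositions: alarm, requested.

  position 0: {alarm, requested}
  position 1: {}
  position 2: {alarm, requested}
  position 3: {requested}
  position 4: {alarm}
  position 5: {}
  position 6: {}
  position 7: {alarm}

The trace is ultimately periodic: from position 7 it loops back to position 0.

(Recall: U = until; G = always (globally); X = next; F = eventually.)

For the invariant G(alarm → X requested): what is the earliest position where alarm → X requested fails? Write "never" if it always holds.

0

At position 0 the labels are {alarm, requested} and the next position 1 has {}, so alarm → X requested is false there. This is the first violation.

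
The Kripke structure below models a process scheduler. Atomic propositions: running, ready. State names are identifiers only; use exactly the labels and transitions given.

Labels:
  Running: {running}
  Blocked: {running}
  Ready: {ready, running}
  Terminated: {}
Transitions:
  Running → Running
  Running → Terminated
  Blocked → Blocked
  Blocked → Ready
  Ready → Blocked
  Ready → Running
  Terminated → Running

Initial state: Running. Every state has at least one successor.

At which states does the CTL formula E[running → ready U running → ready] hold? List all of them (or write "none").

States satisfying running → ready: {Ready, Terminated}.
States satisfying E[running → ready U running → ready]: {Ready, Terminated}.

{Ready, Terminated}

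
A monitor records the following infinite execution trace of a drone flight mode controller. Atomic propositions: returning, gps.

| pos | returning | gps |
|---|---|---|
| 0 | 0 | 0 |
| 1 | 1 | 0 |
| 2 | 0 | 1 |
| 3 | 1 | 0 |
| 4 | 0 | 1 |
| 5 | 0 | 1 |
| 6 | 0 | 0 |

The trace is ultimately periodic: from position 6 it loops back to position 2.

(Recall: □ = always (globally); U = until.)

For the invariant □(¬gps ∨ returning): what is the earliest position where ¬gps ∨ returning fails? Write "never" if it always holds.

Check ¬gps ∨ returning at each position in order: 0 ✓, 1 ✓.
At position 2 the labels are {gps}, so ¬gps ∨ returning is false there. This is the first violation.

2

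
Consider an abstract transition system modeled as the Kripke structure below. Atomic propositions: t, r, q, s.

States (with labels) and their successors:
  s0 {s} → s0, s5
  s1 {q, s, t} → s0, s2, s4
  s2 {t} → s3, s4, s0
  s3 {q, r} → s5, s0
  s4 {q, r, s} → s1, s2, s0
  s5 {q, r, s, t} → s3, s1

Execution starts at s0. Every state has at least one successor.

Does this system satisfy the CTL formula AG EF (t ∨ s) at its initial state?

States satisfying EF (t ∨ s): {s0, s1, s2, s3, s4, s5}.
States satisfying AG EF (t ∨ s): {s0, s1, s2, s3, s4, s5}.
Every state reachable from s0 satisfies EF (t ∨ s).
s0 ∈ Sat(AG EF (t ∨ s)).

Yes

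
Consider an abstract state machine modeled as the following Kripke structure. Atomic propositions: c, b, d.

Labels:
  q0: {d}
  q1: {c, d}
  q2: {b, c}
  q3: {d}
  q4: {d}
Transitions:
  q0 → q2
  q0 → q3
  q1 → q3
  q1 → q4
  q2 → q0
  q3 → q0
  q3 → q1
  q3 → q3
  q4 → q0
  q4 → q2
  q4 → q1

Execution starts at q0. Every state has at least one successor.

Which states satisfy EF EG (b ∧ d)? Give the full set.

none

States satisfying EG (b ∧ d): ∅.
States satisfying EF EG (b ∧ d): ∅.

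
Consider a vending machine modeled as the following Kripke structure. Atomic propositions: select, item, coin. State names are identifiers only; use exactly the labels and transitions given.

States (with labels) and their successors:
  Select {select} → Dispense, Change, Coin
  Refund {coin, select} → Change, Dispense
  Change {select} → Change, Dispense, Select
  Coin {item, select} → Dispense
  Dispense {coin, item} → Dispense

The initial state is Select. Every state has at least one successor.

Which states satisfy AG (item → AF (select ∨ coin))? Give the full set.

{Select, Refund, Change, Coin, Dispense}

States satisfying item → AF (select ∨ coin): {Select, Refund, Change, Coin, Dispense}.
States satisfying AG (item → AF (select ∨ coin)): {Select, Refund, Change, Coin, Dispense}.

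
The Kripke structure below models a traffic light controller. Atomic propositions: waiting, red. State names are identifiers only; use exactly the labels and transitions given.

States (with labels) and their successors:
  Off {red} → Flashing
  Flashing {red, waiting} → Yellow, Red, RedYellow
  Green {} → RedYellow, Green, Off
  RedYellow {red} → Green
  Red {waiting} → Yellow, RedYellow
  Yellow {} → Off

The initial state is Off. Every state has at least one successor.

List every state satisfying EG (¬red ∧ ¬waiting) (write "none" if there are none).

States satisfying ¬red ∧ ¬waiting: {Green, Yellow}.
States satisfying EG (¬red ∧ ¬waiting): {Green}.

{Green}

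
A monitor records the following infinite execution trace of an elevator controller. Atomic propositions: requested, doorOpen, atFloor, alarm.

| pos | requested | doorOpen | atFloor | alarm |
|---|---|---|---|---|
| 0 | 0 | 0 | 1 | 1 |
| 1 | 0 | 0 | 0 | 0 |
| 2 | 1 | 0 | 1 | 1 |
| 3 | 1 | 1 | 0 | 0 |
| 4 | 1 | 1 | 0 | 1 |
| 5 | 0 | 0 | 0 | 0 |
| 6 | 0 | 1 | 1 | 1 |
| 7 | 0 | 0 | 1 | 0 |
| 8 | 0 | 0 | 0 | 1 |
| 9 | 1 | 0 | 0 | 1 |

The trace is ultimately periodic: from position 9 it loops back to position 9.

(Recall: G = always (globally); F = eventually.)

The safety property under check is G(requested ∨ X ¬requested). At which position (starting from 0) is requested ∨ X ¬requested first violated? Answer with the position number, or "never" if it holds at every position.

Check requested ∨ X ¬requested at each position in order: 0 ✓.
At position 1 the labels are {} and the next position 2 has {alarm, atFloor, requested}, so requested ∨ X ¬requested is false there. This is the first violation.

1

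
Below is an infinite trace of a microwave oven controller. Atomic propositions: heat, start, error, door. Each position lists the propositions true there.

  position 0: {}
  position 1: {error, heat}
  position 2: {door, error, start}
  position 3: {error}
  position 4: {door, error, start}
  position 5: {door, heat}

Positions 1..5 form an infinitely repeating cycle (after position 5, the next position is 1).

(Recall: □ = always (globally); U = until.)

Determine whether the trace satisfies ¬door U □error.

Walking from position 0: at position 2, □error has not yet held and ¬door fails, so ¬door U □error is false.

No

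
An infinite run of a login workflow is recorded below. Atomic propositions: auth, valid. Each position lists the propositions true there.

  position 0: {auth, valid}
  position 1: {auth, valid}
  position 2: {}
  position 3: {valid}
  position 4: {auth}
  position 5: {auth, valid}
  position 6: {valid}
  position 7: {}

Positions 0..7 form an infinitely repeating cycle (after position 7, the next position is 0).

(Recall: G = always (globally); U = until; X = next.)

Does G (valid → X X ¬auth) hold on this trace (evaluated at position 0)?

Does not hold

valid → X X ¬auth must hold at every position from 0 onward. It fails at position 3, so G (valid → X X ¬auth) is false.
Positions where valid holds: 0, 1, 3, 5, 6.
Check X X ¬auth at each: 0→ok, 1→ok, 3→fails, 5→ok, 6→fails.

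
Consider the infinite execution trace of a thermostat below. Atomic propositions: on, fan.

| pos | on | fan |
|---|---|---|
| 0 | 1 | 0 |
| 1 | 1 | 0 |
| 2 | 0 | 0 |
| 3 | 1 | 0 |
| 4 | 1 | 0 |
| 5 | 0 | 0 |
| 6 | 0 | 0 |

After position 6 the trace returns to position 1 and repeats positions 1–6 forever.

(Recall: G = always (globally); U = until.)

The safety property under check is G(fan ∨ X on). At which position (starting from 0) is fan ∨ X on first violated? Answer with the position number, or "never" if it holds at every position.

Check fan ∨ X on at each position in order: 0 ✓.
At position 1 the labels are {on} and the next position 2 has {}, so fan ∨ X on is false there. This is the first violation.

1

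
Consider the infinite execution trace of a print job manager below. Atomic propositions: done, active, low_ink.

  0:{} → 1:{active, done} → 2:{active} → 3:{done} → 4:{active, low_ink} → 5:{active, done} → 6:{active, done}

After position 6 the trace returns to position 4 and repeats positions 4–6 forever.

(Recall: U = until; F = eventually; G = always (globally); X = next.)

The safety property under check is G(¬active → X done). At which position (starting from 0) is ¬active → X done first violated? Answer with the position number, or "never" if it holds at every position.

Check ¬active → X done at each position in order: 0 ✓, 1 ✓, 2 ✓.
At position 3 the labels are {done} and the next position 4 has {active, low_ink}, so ¬active → X done is false there. This is the first violation.

3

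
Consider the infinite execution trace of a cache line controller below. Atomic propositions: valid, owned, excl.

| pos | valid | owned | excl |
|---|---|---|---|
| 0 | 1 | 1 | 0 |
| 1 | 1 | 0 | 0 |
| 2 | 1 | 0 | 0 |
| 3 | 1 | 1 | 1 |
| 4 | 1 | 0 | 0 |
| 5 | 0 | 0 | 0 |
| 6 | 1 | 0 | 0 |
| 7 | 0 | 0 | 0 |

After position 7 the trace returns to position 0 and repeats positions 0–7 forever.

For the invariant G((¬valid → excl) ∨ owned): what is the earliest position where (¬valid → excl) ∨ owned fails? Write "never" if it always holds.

Check (¬valid → excl) ∨ owned at each position in order: 0 ✓, 1 ✓, 2 ✓, 3 ✓, 4 ✓.
At position 5 the labels are {}, so (¬valid → excl) ∨ owned is false there. This is the first violation.

5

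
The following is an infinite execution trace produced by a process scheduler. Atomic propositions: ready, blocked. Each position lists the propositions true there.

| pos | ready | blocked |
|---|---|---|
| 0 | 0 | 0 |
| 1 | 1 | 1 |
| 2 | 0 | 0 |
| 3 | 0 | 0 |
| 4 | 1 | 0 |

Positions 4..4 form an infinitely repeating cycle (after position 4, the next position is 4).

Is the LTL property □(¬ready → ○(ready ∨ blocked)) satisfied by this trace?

Violated

¬ready → ○(ready ∨ blocked) must hold at every position from 0 onward. It fails at position 2, so □(¬ready → ○(ready ∨ blocked)) is false.
Positions where ¬ready holds: 0, 2, 3.
Check ○(ready ∨ blocked) at each: 0→ok, 2→fails, 3→ok.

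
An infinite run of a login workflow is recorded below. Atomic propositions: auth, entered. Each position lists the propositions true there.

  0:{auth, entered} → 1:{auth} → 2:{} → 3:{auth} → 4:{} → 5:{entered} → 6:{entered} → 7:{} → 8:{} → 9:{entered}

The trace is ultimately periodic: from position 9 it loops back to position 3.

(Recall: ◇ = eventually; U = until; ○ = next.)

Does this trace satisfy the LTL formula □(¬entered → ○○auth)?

Violated

¬entered → ○○auth must hold at every position from 0 onward. It fails at position 2, so □(¬entered → ○○auth) is false.
Positions where ¬entered holds: 1, 2, 3, 4, 7, 8.
Check ○○auth at each: 1→ok, 2→fails, 3→fails, 4→fails, 7→fails, 8→ok.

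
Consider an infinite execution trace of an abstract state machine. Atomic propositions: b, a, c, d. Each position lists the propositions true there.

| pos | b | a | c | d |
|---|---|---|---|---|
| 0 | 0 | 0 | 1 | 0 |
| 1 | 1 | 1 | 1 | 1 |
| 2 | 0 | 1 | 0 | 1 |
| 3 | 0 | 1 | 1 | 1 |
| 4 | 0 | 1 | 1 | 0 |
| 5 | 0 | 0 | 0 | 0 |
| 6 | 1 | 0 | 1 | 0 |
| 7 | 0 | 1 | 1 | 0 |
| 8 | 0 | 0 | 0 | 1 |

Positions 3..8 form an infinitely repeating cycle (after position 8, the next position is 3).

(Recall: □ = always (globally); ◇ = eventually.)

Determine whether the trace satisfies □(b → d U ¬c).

b → d U ¬c must hold at every position from 0 onward. It fails at position 6, so □(b → d U ¬c) is false.
Positions where b holds: 1, 6.
Check d U ¬c at each: 1→ok, 6→fails.

Violated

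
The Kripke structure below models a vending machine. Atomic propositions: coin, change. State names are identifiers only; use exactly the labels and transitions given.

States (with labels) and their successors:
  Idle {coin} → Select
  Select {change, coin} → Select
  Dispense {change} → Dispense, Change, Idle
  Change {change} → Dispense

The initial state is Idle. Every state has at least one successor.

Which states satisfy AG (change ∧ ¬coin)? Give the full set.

States satisfying change ∧ ¬coin: {Dispense, Change}.
States satisfying AG (change ∧ ¬coin): ∅.

none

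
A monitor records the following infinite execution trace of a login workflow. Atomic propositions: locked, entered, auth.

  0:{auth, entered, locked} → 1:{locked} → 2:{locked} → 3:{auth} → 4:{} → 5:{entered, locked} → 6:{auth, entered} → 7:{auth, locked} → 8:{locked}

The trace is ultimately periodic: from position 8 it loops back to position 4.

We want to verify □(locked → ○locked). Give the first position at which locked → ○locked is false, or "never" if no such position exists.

Check locked → ○locked at each position in order: 0 ✓, 1 ✓.
At position 2 the labels are {locked} and the next position 3 has {auth}, so locked → ○locked is false there. This is the first violation.

2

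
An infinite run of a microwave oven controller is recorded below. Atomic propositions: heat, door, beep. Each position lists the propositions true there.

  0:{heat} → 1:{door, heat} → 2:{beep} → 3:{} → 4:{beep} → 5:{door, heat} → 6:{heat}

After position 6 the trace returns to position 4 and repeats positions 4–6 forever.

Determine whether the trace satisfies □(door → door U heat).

Holds

door → door U heat holds at every position 0..6, and those are all positions ever visited, so □(door → door U heat) holds.
Positions where door holds: 1, 5.
Check door U heat at each: 1→ok, 5→ok.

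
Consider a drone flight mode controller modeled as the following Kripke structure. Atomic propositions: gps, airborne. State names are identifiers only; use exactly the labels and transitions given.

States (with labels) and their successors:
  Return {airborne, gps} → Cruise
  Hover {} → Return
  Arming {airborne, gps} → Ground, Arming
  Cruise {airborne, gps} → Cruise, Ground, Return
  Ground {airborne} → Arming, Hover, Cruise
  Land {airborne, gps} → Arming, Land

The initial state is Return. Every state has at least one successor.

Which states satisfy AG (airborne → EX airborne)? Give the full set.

States satisfying airborne → EX airborne: {Return, Hover, Arming, Cruise, Ground, Land}.
States satisfying AG (airborne → EX airborne): {Return, Hover, Arming, Cruise, Ground, Land}.

{Return, Hover, Arming, Cruise, Ground, Land}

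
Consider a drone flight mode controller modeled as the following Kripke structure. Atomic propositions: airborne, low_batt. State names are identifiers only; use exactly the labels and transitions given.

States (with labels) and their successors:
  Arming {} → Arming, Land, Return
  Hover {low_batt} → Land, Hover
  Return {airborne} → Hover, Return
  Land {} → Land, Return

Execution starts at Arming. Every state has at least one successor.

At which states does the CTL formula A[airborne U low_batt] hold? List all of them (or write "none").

States satisfying airborne: {Return}.
States satisfying low_batt: {Hover}.
States satisfying A[airborne U low_batt]: {Hover}.

{Hover}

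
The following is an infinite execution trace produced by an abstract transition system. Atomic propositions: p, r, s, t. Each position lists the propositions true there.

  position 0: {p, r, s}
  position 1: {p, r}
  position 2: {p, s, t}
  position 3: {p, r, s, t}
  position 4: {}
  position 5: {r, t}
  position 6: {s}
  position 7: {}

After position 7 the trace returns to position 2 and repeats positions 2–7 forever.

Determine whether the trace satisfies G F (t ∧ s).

Holds

F (t ∧ s) holds at every position 0..7, and those are all positions ever visited, so G F (t ∧ s) holds.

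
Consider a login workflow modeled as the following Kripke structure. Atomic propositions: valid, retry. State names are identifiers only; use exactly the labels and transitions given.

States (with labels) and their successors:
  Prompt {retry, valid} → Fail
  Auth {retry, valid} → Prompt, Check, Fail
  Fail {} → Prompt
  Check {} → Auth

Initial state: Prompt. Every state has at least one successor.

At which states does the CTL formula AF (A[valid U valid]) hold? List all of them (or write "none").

States satisfying A[valid U valid]: {Prompt, Auth}.
States satisfying AF (A[valid U valid]): {Prompt, Auth, Fail, Check}.

{Prompt, Auth, Fail, Check}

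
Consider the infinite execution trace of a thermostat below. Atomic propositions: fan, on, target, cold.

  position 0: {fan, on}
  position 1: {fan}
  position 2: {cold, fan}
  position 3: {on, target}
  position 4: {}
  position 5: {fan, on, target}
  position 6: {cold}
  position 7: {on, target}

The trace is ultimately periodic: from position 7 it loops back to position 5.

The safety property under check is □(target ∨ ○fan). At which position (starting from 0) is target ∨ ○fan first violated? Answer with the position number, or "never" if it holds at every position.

Check target ∨ ○fan at each position in order: 0 ✓, 1 ✓.
At position 2 the labels are {cold, fan} and the next position 3 has {on, target}, so target ∨ ○fan is false there. This is the first violation.

2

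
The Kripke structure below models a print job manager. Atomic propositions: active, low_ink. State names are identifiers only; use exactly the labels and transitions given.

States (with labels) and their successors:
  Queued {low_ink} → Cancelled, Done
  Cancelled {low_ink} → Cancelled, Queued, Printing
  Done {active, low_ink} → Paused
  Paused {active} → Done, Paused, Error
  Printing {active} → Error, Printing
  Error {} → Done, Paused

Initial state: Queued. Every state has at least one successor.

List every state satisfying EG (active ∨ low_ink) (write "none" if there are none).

States satisfying active ∨ low_ink: {Queued, Cancelled, Done, Paused, Printing}.
States satisfying EG (active ∨ low_ink): {Queued, Cancelled, Done, Paused, Printing}.

{Queued, Cancelled, Done, Paused, Printing}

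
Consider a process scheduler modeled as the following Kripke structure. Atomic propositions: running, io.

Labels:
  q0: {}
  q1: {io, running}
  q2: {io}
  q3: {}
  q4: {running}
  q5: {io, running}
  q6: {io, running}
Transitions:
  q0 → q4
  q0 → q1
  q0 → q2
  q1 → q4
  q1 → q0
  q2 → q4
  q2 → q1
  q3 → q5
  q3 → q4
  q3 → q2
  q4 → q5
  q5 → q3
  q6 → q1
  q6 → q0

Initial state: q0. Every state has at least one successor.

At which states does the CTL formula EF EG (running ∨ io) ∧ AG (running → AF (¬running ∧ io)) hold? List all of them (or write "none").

none

States satisfying EG (running ∨ io): ∅.
States satisfying EF EG (running ∨ io): ∅.
States satisfying running → AF (¬running ∧ io): {q0, q2, q3}.
States satisfying AG (running → AF (¬running ∧ io)): ∅.
States satisfying EF EG (running ∨ io) ∧ AG (running → AF (¬running ∧ io)): ∅.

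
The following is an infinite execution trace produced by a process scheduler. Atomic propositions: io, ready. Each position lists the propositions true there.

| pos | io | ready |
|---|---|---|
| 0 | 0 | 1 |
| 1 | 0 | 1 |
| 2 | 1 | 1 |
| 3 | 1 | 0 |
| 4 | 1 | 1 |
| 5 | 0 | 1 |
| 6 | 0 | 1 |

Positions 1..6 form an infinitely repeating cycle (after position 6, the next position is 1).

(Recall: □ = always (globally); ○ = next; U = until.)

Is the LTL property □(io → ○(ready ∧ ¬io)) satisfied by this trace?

No

io → ○(ready ∧ ¬io) must hold at every position from 0 onward. It fails at position 2, so □(io → ○(ready ∧ ¬io)) is false.
Positions where io holds: 2, 3, 4.
Check ○(ready ∧ ¬io) at each: 2→fails, 3→fails, 4→ok.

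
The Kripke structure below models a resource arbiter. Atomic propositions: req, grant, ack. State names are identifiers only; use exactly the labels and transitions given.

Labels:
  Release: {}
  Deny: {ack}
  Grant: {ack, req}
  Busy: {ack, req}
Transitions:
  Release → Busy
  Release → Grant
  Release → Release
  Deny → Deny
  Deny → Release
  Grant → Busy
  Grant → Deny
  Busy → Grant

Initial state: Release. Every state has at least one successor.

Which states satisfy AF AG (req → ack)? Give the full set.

States satisfying AG (req → ack): {Release, Deny, Grant, Busy}.
States satisfying AF AG (req → ack): {Release, Deny, Grant, Busy}.

{Release, Deny, Grant, Busy}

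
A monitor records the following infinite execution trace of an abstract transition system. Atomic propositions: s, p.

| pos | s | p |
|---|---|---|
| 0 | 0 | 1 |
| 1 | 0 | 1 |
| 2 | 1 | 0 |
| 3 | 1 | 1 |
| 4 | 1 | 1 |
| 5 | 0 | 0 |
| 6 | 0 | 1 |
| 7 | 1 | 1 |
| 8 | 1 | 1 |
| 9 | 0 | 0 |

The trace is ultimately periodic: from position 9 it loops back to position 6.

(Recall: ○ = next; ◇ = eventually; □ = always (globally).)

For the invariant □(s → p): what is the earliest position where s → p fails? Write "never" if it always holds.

Check s → p at each position in order: 0 ✓, 1 ✓.
At position 2 the labels are {s}, so s → p is false there. This is the first violation.

2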